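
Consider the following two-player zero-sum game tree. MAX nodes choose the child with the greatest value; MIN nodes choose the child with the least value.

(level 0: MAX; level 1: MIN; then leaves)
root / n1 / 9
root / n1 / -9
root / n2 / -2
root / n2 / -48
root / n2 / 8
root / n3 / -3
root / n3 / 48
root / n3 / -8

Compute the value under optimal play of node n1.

n1 (MIN): min(9, -9) = -9

-9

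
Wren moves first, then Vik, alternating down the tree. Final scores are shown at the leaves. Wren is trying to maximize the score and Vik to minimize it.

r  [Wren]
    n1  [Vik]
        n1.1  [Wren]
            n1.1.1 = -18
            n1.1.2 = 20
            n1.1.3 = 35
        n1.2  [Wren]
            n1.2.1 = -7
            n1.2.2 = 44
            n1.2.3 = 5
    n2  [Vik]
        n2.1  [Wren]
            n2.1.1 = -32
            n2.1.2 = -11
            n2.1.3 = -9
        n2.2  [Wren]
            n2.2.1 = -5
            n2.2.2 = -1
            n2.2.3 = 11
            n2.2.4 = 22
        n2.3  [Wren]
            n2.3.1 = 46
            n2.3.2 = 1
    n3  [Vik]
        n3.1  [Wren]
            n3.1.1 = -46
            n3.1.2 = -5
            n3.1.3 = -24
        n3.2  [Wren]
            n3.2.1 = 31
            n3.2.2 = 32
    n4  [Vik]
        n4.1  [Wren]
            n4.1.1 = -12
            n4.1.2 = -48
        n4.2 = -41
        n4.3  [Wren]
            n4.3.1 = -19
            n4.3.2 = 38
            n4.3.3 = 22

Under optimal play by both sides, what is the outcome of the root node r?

n1.1 (Wren): max(-18, 20, 35) = 35
n1.2 (Wren): max(-7, 44, 5) = 44
n1 (Vik): min(35, 44) = 35
n2.1 (Wren): max(-32, -11, -9) = -9
n2.2 (Wren): max(-5, -1, 11, 22) = 22
n2.3 (Wren): max(46, 1) = 46
n2 (Vik): min(-9, 22, 46) = -9
n3.1 (Wren): max(-46, -5, -24) = -5
n3.2 (Wren): max(31, 32) = 32
n3 (Vik): min(-5, 32) = -5
n4.1 (Wren): max(-12, -48) = -12
n4.3 (Wren): max(-19, 38, 22) = 38
n4 (Vik): min(-12, -41, 38) = -41
r (Wren): max(35, -9, -5, -41) = 35

35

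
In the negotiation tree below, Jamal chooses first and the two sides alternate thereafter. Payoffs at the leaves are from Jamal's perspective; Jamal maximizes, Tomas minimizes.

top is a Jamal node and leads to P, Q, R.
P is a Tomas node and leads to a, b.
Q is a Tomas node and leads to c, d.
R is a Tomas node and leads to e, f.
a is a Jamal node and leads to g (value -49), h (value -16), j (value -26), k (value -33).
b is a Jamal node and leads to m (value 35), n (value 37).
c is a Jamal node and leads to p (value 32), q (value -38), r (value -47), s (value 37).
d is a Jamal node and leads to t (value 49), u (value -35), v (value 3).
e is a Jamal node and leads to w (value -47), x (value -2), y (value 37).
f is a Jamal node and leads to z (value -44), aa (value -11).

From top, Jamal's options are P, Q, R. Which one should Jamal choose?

a (Jamal): max(-49, -16, -26, -33) = -16
b (Jamal): max(35, 37) = 37
P (Tomas): min(-16, 37) = -16
c (Jamal): max(32, -38, -47, 37) = 37
d (Jamal): max(49, -35, 3) = 49
Q (Tomas): min(37, 49) = 37
e (Jamal): max(-47, -2, 37) = 37
f (Jamal): max(-44, -11) = -11
R (Tomas): min(37, -11) = -11
top (Jamal): max(-16, 37, -11) = 37
Jamal at top wants the highest of {P=-16, Q=37, R=-11}, so chooses Q.

Q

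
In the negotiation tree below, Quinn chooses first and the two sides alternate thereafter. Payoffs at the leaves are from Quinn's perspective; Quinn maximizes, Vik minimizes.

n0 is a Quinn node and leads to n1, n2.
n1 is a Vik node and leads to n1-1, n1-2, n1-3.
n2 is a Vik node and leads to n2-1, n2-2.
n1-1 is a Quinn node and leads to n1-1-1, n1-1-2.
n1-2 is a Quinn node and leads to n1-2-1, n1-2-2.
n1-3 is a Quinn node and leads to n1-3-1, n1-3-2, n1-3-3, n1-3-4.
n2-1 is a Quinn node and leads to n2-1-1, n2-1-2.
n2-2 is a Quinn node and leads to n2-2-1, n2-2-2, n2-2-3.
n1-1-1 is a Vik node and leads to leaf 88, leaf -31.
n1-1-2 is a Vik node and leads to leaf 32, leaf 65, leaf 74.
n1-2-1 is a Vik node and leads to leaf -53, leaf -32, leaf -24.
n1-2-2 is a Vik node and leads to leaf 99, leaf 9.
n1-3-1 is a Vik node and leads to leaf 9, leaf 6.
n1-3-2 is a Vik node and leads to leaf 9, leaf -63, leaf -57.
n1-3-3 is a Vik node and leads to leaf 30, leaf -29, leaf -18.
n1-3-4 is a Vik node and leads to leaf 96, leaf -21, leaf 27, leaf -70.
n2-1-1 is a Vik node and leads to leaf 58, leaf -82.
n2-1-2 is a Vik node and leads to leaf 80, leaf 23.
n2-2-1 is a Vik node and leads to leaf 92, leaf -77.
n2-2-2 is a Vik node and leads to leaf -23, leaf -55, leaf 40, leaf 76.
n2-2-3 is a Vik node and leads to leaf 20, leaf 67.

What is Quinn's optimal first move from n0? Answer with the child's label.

n2

n1-1-1 (Vik): min(88, -31) = -31
n1-1-2 (Vik): min(32, 65, 74) = 32
n1-1 (Quinn): max(-31, 32) = 32
n1-2-1 (Vik): min(-53, -32, -24) = -53
n1-2-2 (Vik): min(99, 9) = 9
n1-2 (Quinn): max(-53, 9) = 9
n1-3-1 (Vik): min(9, 6) = 6
n1-3-2 (Vik): min(9, -63, -57) = -63
n1-3-3 (Vik): min(30, -29, -18) = -29
n1-3-4 (Vik): min(96, -21, 27, -70) = -70
n1-3 (Quinn): max(6, -63, -29, -70) = 6
n1 (Vik): min(32, 9, 6) = 6
n2-1-1 (Vik): min(58, -82) = -82
n2-1-2 (Vik): min(80, 23) = 23
n2-1 (Quinn): max(-82, 23) = 23
n2-2-1 (Vik): min(92, -77) = -77
n2-2-2 (Vik): min(-23, -55, 40, 76) = -55
n2-2-3 (Vik): min(20, 67) = 20
n2-2 (Quinn): max(-77, -55, 20) = 20
n2 (Vik): min(23, 20) = 20
n0 (Quinn): max(6, 20) = 20
Quinn at n0 wants the highest of {n1=6, n2=20}, so chooses n2.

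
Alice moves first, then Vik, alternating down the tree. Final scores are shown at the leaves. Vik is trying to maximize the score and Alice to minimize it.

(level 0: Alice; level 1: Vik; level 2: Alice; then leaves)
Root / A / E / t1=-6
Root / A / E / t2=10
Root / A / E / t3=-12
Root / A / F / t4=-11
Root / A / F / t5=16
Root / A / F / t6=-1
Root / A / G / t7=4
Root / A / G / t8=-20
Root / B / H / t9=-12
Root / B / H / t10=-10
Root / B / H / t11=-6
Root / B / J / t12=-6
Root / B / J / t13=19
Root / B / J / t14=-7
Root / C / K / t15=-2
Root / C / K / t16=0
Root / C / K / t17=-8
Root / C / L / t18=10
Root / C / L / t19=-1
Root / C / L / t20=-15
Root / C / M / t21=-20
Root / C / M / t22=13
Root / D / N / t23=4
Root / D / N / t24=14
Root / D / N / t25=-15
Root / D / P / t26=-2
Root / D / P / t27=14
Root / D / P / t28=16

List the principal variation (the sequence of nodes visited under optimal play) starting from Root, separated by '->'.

Root -> A -> F -> t4

E (Alice): min(-6, 10, -12) = -12
F (Alice): min(-11, 16, -1) = -11
G (Alice): min(4, -20) = -20
A (Vik): max(-12, -11, -20) = -11
H (Alice): min(-12, -10, -6) = -12
J (Alice): min(-6, 19, -7) = -7
B (Vik): max(-12, -7) = -7
K (Alice): min(-2, 0, -8) = -8
L (Alice): min(10, -1, -15) = -15
M (Alice): min(-20, 13) = -20
C (Vik): max(-8, -15, -20) = -8
N (Alice): min(4, 14, -15) = -15
P (Alice): min(-2, 14, 16) = -2
D (Vik): max(-15, -2) = -2
Root (Alice): min(-11, -7, -8, -2) = -11
At Root, Alice picks A (lowest: -11).
At A, Vik picks F (highest: -11).
At F, Alice picks t4 (lowest: -11).
Terminal value -11.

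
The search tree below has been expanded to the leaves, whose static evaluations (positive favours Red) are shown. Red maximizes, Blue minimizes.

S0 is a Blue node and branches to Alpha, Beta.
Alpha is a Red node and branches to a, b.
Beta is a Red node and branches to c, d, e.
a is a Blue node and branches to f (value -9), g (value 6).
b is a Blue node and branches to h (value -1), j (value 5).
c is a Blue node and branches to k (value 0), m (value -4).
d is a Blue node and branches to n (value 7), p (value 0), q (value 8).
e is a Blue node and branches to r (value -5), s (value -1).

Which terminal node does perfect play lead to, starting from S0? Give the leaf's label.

h

a (Blue): min(-9, 6) = -9
b (Blue): min(-1, 5) = -1
Alpha (Red): max(-9, -1) = -1
c (Blue): min(0, -4) = -4
d (Blue): min(7, 0, 8) = 0
e (Blue): min(-5, -1) = -5
Beta (Red): max(-4, 0, -5) = 0
S0 (Blue): min(-1, 0) = -1
At S0, Blue picks Alpha (lowest: -1).
At Alpha, Red picks b (highest: -1).
At b, Blue picks h (lowest: -1).
Terminal value -1.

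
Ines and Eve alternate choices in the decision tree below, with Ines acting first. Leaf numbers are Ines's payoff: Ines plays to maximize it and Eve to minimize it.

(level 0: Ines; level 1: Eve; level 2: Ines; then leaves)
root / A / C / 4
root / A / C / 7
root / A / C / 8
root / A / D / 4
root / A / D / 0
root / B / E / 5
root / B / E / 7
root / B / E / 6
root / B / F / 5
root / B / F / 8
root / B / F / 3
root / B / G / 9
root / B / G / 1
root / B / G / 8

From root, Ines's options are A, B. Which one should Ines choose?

B

C (Ines): max(4, 7, 8) = 8
D (Ines): max(4, 0) = 4
A (Eve): min(8, 4) = 4
E (Ines): max(5, 7, 6) = 7
F (Ines): max(5, 8, 3) = 8
G (Ines): max(9, 1, 8) = 9
B (Eve): min(7, 8, 9) = 7
root (Ines): max(4, 7) = 7
Ines at root wants the highest of {A=4, B=7}, so chooses B.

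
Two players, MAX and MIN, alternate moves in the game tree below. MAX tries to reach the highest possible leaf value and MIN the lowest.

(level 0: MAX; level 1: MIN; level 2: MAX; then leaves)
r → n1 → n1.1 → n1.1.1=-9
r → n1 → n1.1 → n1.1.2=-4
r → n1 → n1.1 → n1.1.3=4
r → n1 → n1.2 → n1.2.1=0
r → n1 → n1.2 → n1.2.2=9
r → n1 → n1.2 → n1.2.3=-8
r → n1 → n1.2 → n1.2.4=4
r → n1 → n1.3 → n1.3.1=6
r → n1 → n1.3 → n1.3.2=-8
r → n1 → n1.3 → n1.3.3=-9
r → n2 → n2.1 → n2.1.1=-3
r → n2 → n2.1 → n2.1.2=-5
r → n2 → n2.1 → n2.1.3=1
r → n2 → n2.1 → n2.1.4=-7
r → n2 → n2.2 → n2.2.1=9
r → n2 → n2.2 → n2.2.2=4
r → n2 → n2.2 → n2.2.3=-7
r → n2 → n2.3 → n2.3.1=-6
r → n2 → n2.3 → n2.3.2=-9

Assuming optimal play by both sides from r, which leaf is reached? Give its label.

n1.1 (MAX): max(-9, -4, 4) = 4
n1.2 (MAX): max(0, 9, -8, 4) = 9
n1.3 (MAX): max(6, -8, -9) = 6
n1 (MIN): min(4, 9, 6) = 4
n2.1 (MAX): max(-3, -5, 1, -7) = 1
n2.2 (MAX): max(9, 4, -7) = 9
n2.3 (MAX): max(-6, -9) = -6
n2 (MIN): min(1, 9, -6) = -6
r (MAX): max(4, -6) = 4
At r, MAX picks n1 (highest: 4).
At n1, MIN picks n1.1 (lowest: 4).
At n1.1, MAX picks n1.1.3 (highest: 4).
Terminal value 4.

n1.1.3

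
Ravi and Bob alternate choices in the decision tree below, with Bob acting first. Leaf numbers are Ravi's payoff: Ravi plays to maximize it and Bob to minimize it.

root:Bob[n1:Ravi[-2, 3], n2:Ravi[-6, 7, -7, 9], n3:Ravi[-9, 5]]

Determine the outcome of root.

3

n1 (Ravi): max(-2, 3) = 3
n2 (Ravi): max(-6, 7, -7, 9) = 9
n3 (Ravi): max(-9, 5) = 5
root (Bob): min(3, 9, 5) = 3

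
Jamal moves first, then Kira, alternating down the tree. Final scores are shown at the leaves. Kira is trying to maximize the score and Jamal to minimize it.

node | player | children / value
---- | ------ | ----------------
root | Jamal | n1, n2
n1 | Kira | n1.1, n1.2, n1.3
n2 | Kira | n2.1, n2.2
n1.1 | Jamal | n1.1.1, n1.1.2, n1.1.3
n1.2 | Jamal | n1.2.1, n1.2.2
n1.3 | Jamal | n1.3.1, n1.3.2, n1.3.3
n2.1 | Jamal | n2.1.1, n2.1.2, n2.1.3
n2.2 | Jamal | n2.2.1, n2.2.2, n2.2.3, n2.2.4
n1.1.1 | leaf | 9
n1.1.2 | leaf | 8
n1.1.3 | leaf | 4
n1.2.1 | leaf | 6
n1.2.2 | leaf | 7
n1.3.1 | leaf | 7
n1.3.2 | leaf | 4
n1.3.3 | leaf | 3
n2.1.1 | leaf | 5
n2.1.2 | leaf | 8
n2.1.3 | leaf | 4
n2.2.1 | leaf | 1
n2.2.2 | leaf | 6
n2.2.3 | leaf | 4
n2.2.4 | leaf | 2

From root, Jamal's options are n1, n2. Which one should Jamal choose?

n1.1 (Jamal): min(9, 8, 4) = 4
n1.2 (Jamal): min(6, 7) = 6
n1.3 (Jamal): min(7, 4, 3) = 3
n1 (Kira): max(4, 6, 3) = 6
n2.1 (Jamal): min(5, 8, 4) = 4
n2.2 (Jamal): min(1, 6, 4, 2) = 1
n2 (Kira): max(4, 1) = 4
root (Jamal): min(6, 4) = 4
Jamal at root wants the lowest of {n1=6, n2=4}, so chooses n2.

n2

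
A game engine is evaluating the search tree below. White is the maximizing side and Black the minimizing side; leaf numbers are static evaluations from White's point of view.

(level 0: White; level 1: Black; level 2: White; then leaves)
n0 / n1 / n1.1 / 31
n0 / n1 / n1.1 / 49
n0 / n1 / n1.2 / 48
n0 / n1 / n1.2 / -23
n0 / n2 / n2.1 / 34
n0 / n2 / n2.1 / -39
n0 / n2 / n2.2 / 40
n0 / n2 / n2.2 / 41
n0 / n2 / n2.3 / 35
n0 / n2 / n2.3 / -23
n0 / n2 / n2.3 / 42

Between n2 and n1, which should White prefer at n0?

n1

n2.1 (White): max(34, -39) = 34
n2.2 (White): max(40, 41) = 41
n2.3 (White): max(35, -23, 42) = 42
n2 (Black): min(34, 41, 42) = 34
n1.1 (White): max(31, 49) = 49
n1.2 (White): max(48, -23) = 48
n1 (Black): min(49, 48) = 48
White prefers the higher value; n2=34, n1=48. n1 is better since 48 > 34.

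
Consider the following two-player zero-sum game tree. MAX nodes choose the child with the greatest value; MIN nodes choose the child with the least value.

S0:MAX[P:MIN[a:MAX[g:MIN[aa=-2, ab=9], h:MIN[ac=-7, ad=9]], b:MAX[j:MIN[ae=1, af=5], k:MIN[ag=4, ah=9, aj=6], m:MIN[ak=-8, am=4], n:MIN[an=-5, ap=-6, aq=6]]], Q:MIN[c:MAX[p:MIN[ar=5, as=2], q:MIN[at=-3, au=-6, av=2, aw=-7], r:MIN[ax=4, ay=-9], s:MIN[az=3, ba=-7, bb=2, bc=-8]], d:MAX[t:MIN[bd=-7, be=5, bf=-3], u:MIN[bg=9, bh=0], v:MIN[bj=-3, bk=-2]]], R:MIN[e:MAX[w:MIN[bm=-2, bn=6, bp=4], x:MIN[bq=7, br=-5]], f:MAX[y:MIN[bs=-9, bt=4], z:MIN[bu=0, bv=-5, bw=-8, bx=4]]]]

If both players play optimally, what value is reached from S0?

g (MIN): min(-2, 9) = -2
h (MIN): min(-7, 9) = -7
a (MAX): max(-2, -7) = -2
j (MIN): min(1, 5) = 1
k (MIN): min(4, 9, 6) = 4
m (MIN): min(-8, 4) = -8
n (MIN): min(-5, -6, 6) = -6
b (MAX): max(1, 4, -8, -6) = 4
P (MIN): min(-2, 4) = -2
p (MIN): min(5, 2) = 2
q (MIN): min(-3, -6, 2, -7) = -7
r (MIN): min(4, -9) = -9
s (MIN): min(3, -7, 2, -8) = -8
c (MAX): max(2, -7, -9, -8) = 2
t (MIN): min(-7, 5, -3) = -7
u (MIN): min(9, 0) = 0
v (MIN): min(-3, -2) = -3
d (MAX): max(-7, 0, -3) = 0
Q (MIN): min(2, 0) = 0
w (MIN): min(-2, 6, 4) = -2
x (MIN): min(7, -5) = -5
e (MAX): max(-2, -5) = -2
y (MIN): min(-9, 4) = -9
z (MIN): min(0, -5, -8, 4) = -8
f (MAX): max(-9, -8) = -8
R (MIN): min(-2, -8) = -8
S0 (MAX): max(-2, 0, -8) = 0

0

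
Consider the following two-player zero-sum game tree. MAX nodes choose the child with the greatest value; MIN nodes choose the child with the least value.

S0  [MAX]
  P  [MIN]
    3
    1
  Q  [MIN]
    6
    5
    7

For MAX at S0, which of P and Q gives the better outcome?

P (MIN): min(3, 1) = 1
Q (MIN): min(6, 5, 7) = 5
MAX prefers the higher value; P=1, Q=5. Q is better since 5 > 1.

Q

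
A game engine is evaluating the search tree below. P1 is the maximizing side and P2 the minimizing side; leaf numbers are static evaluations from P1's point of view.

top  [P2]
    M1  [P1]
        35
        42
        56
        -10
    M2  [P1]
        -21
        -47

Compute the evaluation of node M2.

-21

M2 (P1): max(-21, -47) = -21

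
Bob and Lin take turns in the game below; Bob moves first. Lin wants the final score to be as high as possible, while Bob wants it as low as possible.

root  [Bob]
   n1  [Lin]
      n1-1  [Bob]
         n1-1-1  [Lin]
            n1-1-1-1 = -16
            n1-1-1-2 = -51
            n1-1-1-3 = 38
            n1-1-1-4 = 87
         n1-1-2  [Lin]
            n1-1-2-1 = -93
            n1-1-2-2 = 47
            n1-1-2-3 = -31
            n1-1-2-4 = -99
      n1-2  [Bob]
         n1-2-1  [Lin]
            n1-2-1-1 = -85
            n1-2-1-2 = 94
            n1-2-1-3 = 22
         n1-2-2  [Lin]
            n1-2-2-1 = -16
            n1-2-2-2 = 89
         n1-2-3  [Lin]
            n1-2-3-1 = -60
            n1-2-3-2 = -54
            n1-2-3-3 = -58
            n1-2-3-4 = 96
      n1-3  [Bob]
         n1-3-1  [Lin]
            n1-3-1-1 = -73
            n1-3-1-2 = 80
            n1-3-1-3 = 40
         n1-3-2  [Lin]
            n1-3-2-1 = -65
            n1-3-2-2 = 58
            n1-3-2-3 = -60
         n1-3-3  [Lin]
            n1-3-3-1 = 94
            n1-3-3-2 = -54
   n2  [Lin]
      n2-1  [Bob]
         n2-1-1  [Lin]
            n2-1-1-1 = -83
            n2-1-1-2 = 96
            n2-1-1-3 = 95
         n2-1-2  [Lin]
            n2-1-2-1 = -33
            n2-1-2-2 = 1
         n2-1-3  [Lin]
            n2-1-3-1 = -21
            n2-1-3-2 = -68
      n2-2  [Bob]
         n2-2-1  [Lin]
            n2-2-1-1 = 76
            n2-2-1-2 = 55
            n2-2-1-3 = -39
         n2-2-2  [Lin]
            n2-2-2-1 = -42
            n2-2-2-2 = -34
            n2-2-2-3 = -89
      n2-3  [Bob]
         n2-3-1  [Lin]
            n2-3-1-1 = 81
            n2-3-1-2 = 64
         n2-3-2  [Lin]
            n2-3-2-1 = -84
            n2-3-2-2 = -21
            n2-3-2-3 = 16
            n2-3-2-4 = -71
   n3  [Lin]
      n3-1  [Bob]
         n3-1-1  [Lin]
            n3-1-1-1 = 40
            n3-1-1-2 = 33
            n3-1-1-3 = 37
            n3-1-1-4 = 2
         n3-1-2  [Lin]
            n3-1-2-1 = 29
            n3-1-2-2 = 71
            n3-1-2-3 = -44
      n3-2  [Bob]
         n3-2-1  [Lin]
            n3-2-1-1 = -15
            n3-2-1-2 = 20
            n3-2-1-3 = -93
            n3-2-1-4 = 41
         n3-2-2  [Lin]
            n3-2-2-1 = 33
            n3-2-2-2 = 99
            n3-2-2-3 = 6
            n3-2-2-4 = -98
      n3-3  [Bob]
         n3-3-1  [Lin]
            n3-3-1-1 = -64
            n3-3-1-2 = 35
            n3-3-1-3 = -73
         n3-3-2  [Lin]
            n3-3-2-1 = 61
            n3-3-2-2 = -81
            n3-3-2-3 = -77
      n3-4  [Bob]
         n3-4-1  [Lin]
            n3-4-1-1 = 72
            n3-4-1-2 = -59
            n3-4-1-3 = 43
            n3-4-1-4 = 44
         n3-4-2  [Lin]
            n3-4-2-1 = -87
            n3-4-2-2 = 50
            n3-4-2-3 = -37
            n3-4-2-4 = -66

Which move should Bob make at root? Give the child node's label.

n2

n1-1-1 (Lin): max(-16, -51, 38, 87) = 87
n1-1-2 (Lin): max(-93, 47, -31, -99) = 47
n1-1 (Bob): min(87, 47) = 47
n1-2-1 (Lin): max(-85, 94, 22) = 94
n1-2-2 (Lin): max(-16, 89) = 89
n1-2-3 (Lin): max(-60, -54, -58, 96) = 96
n1-2 (Bob): min(94, 89, 96) = 89
n1-3-1 (Lin): max(-73, 80, 40) = 80
n1-3-2 (Lin): max(-65, 58, -60) = 58
n1-3-3 (Lin): max(94, -54) = 94
n1-3 (Bob): min(80, 58, 94) = 58
n1 (Lin): max(47, 89, 58) = 89
n2-1-1 (Lin): max(-83, 96, 95) = 96
n2-1-2 (Lin): max(-33, 1) = 1
n2-1-3 (Lin): max(-21, -68) = -21
n2-1 (Bob): min(96, 1, -21) = -21
n2-2-1 (Lin): max(76, 55, -39) = 76
n2-2-2 (Lin): max(-42, -34, -89) = -34
n2-2 (Bob): min(76, -34) = -34
n2-3-1 (Lin): max(81, 64) = 81
n2-3-2 (Lin): max(-84, -21, 16, -71) = 16
n2-3 (Bob): min(81, 16) = 16
n2 (Lin): max(-21, -34, 16) = 16
n3-1-1 (Lin): max(40, 33, 37, 2) = 40
n3-1-2 (Lin): max(29, 71, -44) = 71
n3-1 (Bob): min(40, 71) = 40
n3-2-1 (Lin): max(-15, 20, -93, 41) = 41
n3-2-2 (Lin): max(33, 99, 6, -98) = 99
n3-2 (Bob): min(41, 99) = 41
n3-3-1 (Lin): max(-64, 35, -73) = 35
n3-3-2 (Lin): max(61, -81, -77) = 61
n3-3 (Bob): min(35, 61) = 35
n3-4-1 (Lin): max(72, -59, 43, 44) = 72
n3-4-2 (Lin): max(-87, 50, -37, -66) = 50
n3-4 (Bob): min(72, 50) = 50
n3 (Lin): max(40, 41, 35, 50) = 50
root (Bob): min(89, 16, 50) = 16
Bob at root wants the lowest of {n1=89, n2=16, n3=50}, so chooses n2.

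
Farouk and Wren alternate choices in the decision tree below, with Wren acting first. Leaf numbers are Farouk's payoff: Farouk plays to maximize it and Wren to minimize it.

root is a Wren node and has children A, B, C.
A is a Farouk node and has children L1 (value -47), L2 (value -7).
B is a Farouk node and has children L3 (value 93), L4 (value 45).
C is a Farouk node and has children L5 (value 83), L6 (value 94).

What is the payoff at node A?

A (Farouk): max(-47, -7) = -7

-7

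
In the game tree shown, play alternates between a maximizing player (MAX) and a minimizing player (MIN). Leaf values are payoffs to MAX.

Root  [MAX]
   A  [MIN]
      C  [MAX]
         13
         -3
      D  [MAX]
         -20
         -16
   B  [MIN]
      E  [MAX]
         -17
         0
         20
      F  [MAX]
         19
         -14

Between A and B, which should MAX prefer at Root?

C (MAX): max(13, -3) = 13
D (MAX): max(-20, -16) = -16
A (MIN): min(13, -16) = -16
E (MAX): max(-17, 0, 20) = 20
F (MAX): max(19, -14) = 19
B (MIN): min(20, 19) = 19
MAX prefers the higher value; A=-16, B=19. B is better since 19 > -16.

B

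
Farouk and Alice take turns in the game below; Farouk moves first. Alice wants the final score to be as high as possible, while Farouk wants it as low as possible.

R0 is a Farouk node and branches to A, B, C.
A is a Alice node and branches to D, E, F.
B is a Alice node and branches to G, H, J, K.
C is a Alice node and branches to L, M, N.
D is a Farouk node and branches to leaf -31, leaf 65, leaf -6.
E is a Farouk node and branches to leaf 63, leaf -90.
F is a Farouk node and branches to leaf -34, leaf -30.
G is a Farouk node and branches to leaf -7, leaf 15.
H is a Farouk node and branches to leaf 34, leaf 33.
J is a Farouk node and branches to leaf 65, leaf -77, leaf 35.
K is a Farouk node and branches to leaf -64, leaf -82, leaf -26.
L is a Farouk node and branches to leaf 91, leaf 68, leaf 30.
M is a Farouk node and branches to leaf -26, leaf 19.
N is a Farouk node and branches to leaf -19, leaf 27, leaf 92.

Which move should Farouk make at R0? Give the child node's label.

A

D (Farouk): min(-31, 65, -6) = -31
E (Farouk): min(63, -90) = -90
F (Farouk): min(-34, -30) = -34
A (Alice): max(-31, -90, -34) = -31
G (Farouk): min(-7, 15) = -7
H (Farouk): min(34, 33) = 33
J (Farouk): min(65, -77, 35) = -77
K (Farouk): min(-64, -82, -26) = -82
B (Alice): max(-7, 33, -77, -82) = 33
L (Farouk): min(91, 68, 30) = 30
M (Farouk): min(-26, 19) = -26
N (Farouk): min(-19, 27, 92) = -19
C (Alice): max(30, -26, -19) = 30
R0 (Farouk): min(-31, 33, 30) = -31
Farouk at R0 wants the lowest of {A=-31, B=33, C=30}, so chooses A.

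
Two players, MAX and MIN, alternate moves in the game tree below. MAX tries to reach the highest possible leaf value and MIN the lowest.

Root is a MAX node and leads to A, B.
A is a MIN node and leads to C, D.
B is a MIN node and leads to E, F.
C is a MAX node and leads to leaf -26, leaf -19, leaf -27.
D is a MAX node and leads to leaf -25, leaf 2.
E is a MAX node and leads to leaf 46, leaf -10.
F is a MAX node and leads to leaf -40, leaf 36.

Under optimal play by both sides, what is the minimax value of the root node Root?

C (MAX): max(-26, -19, -27) = -19
D (MAX): max(-25, 2) = 2
A (MIN): min(-19, 2) = -19
E (MAX): max(46, -10) = 46
F (MAX): max(-40, 36) = 36
B (MIN): min(46, 36) = 36
Root (MAX): max(-19, 36) = 36

36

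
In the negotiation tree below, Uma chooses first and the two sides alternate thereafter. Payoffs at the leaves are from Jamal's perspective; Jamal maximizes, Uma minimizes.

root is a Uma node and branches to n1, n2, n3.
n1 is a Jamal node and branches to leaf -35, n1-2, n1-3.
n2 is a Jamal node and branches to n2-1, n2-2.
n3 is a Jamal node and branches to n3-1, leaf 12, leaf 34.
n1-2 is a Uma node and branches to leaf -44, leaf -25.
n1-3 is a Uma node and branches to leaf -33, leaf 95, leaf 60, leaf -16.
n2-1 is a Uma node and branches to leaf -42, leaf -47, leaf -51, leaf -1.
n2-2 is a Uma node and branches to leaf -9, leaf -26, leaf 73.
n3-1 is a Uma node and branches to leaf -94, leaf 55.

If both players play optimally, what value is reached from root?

n1-2 (Uma): min(-44, -25) = -44
n1-3 (Uma): min(-33, 95, 60, -16) = -33
n1 (Jamal): max(-35, -44, -33) = -33
n2-1 (Uma): min(-42, -47, -51, -1) = -51
n2-2 (Uma): min(-9, -26, 73) = -26
n2 (Jamal): max(-51, -26) = -26
n3-1 (Uma): min(-94, 55) = -94
n3 (Jamal): max(-94, 12, 34) = 34
root (Uma): min(-33, -26, 34) = -33

-33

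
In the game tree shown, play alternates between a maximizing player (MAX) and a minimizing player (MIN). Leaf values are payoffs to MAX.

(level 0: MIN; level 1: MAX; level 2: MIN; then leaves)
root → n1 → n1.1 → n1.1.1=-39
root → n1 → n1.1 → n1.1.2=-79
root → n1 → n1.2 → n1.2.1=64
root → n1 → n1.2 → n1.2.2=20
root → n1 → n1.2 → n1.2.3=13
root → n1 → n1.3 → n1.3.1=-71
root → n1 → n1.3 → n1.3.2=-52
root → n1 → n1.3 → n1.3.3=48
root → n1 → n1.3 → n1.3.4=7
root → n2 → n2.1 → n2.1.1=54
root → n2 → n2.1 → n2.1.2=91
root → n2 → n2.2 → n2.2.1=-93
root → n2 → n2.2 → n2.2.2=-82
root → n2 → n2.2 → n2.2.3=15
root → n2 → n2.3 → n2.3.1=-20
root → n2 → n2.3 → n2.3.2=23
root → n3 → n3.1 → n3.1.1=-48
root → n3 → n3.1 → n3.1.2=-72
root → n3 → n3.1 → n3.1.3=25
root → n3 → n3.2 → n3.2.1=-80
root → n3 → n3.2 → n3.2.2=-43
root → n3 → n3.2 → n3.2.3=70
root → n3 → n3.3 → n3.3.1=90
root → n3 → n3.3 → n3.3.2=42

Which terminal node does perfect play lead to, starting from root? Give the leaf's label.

n1.1 (MIN): min(-39, -79) = -79
n1.2 (MIN): min(64, 20, 13) = 13
n1.3 (MIN): min(-71, -52, 48, 7) = -71
n1 (MAX): max(-79, 13, -71) = 13
n2.1 (MIN): min(54, 91) = 54
n2.2 (MIN): min(-93, -82, 15) = -93
n2.3 (MIN): min(-20, 23) = -20
n2 (MAX): max(54, -93, -20) = 54
n3.1 (MIN): min(-48, -72, 25) = -72
n3.2 (MIN): min(-80, -43, 70) = -80
n3.3 (MIN): min(90, 42) = 42
n3 (MAX): max(-72, -80, 42) = 42
root (MIN): min(13, 54, 42) = 13
At root, MIN picks n1 (lowest: 13).
At n1, MAX picks n1.2 (highest: 13).
At n1.2, MIN picks n1.2.3 (lowest: 13).
Terminal value 13.

n1.2.3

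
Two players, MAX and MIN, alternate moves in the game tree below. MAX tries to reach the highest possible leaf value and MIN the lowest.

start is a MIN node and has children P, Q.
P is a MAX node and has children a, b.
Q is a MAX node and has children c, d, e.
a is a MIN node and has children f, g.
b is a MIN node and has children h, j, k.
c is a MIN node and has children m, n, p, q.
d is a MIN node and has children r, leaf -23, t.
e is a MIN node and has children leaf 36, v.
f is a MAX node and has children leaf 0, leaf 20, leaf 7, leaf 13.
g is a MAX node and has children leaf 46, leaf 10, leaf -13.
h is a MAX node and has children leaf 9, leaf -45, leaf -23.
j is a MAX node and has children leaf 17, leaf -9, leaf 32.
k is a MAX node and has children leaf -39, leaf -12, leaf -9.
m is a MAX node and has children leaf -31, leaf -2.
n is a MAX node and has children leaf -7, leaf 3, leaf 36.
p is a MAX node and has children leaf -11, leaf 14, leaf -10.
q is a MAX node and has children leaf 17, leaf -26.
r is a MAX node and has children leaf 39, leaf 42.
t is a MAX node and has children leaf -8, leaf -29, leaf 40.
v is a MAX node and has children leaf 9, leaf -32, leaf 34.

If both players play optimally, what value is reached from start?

f (MAX): max(0, 20, 7, 13) = 20
g (MAX): max(46, 10, -13) = 46
a (MIN): min(20, 46) = 20
h (MAX): max(9, -45, -23) = 9
j (MAX): max(17, -9, 32) = 32
k (MAX): max(-39, -12, -9) = -9
b (MIN): min(9, 32, -9) = -9
P (MAX): max(20, -9) = 20
m (MAX): max(-31, -2) = -2
n (MAX): max(-7, 3, 36) = 36
p (MAX): max(-11, 14, -10) = 14
q (MAX): max(17, -26) = 17
c (MIN): min(-2, 36, 14, 17) = -2
r (MAX): max(39, 42) = 42
t (MAX): max(-8, -29, 40) = 40
d (MIN): min(42, -23, 40) = -23
v (MAX): max(9, -32, 34) = 34
e (MIN): min(36, 34) = 34
Q (MAX): max(-2, -23, 34) = 34
start (MIN): min(20, 34) = 20

20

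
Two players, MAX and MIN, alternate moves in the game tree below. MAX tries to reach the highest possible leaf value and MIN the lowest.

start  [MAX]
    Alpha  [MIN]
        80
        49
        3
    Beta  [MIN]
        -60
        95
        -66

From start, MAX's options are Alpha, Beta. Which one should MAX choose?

Alpha

Alpha (MIN): min(80, 49, 3) = 3
Beta (MIN): min(-60, 95, -66) = -66
start (MAX): max(3, -66) = 3
MAX at start wants the highest of {Alpha=3, Beta=-66}, so chooses Alpha.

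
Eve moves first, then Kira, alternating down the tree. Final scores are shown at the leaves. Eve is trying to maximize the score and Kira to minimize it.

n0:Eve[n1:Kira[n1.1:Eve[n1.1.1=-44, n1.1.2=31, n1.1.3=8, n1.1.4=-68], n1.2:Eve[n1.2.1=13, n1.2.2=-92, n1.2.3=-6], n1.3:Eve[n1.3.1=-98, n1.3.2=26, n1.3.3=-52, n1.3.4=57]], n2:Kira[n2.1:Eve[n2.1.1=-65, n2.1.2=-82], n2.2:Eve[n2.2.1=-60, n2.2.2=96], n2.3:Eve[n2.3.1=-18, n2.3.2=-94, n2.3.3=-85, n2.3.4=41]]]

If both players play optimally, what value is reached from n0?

n1.1 (Eve): max(-44, 31, 8, -68) = 31
n1.2 (Eve): max(13, -92, -6) = 13
n1.3 (Eve): max(-98, 26, -52, 57) = 57
n1 (Kira): min(31, 13, 57) = 13
n2.1 (Eve): max(-65, -82) = -65
n2.2 (Eve): max(-60, 96) = 96
n2.3 (Eve): max(-18, -94, -85, 41) = 41
n2 (Kira): min(-65, 96, 41) = -65
n0 (Eve): max(13, -65) = 13

13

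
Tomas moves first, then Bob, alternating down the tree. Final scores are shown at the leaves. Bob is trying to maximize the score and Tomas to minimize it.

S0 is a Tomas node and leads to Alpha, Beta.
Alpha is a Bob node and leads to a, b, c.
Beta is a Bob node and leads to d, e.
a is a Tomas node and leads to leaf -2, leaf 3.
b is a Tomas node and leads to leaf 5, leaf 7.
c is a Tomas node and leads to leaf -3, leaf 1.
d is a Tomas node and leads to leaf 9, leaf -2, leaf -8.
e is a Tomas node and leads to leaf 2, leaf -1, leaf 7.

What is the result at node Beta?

d (Tomas): min(9, -2, -8) = -8
e (Tomas): min(2, -1, 7) = -1
Beta (Bob): max(-8, -1) = -1

-1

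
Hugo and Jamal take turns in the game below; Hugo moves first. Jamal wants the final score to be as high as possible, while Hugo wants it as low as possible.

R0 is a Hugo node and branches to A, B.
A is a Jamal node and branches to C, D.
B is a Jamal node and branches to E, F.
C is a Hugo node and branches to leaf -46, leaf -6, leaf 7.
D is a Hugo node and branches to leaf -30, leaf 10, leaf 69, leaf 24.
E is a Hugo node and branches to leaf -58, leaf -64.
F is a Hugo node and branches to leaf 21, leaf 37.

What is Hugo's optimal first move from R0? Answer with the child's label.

A

C (Hugo): min(-46, -6, 7) = -46
D (Hugo): min(-30, 10, 69, 24) = -30
A (Jamal): max(-46, -30) = -30
E (Hugo): min(-58, -64) = -64
F (Hugo): min(21, 37) = 21
B (Jamal): max(-64, 21) = 21
R0 (Hugo): min(-30, 21) = -30
Hugo at R0 wants the lowest of {A=-30, B=21}, so chooses A.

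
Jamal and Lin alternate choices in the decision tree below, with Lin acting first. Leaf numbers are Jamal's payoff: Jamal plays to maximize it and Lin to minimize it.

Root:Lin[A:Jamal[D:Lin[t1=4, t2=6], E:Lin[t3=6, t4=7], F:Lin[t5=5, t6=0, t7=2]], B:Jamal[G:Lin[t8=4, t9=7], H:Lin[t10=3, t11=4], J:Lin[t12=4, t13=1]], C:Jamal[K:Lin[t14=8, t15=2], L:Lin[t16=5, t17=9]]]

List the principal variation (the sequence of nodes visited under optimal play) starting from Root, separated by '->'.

Root -> B -> G -> t8

D (Lin): min(4, 6) = 4
E (Lin): min(6, 7) = 6
F (Lin): min(5, 0, 2) = 0
A (Jamal): max(4, 6, 0) = 6
G (Lin): min(4, 7) = 4
H (Lin): min(3, 4) = 3
J (Lin): min(4, 1) = 1
B (Jamal): max(4, 3, 1) = 4
K (Lin): min(8, 2) = 2
L (Lin): min(5, 9) = 5
C (Jamal): max(2, 5) = 5
Root (Lin): min(6, 4, 5) = 4
At Root, Lin picks B (lowest: 4).
At B, Jamal picks G (highest: 4).
At G, Lin picks t8 (lowest: 4).
Terminal value 4.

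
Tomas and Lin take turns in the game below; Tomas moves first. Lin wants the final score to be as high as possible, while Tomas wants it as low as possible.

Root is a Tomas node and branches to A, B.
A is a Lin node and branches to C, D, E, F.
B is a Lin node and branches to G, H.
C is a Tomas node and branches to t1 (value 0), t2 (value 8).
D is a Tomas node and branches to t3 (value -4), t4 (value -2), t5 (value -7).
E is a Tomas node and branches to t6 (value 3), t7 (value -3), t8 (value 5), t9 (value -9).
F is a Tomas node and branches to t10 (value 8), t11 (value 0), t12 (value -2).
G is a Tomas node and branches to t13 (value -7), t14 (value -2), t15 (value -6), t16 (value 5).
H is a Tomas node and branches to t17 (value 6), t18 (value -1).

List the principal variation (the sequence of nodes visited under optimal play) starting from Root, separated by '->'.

C (Tomas): min(0, 8) = 0
D (Tomas): min(-4, -2, -7) = -7
E (Tomas): min(3, -3, 5, -9) = -9
F (Tomas): min(8, 0, -2) = -2
A (Lin): max(0, -7, -9, -2) = 0
G (Tomas): min(-7, -2, -6, 5) = -7
H (Tomas): min(6, -1) = -1
B (Lin): max(-7, -1) = -1
Root (Tomas): min(0, -1) = -1
At Root, Tomas picks B (lowest: -1).
At B, Lin picks H (highest: -1).
At H, Tomas picks t18 (lowest: -1).
Terminal value -1.

Root -> B -> H -> t18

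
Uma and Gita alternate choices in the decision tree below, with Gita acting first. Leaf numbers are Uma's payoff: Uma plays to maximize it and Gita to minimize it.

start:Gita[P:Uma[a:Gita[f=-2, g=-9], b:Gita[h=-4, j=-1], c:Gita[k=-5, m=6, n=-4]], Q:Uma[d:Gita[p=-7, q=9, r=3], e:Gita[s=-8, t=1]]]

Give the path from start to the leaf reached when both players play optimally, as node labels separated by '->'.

a (Gita): min(-2, -9) = -9
b (Gita): min(-4, -1) = -4
c (Gita): min(-5, 6, -4) = -5
P (Uma): max(-9, -4, -5) = -4
d (Gita): min(-7, 9, 3) = -7
e (Gita): min(-8, 1) = -8
Q (Uma): max(-7, -8) = -7
start (Gita): min(-4, -7) = -7
At start, Gita picks Q (lowest: -7).
At Q, Uma picks d (highest: -7).
At d, Gita picks p (lowest: -7).
Terminal value -7.

start -> Q -> d -> p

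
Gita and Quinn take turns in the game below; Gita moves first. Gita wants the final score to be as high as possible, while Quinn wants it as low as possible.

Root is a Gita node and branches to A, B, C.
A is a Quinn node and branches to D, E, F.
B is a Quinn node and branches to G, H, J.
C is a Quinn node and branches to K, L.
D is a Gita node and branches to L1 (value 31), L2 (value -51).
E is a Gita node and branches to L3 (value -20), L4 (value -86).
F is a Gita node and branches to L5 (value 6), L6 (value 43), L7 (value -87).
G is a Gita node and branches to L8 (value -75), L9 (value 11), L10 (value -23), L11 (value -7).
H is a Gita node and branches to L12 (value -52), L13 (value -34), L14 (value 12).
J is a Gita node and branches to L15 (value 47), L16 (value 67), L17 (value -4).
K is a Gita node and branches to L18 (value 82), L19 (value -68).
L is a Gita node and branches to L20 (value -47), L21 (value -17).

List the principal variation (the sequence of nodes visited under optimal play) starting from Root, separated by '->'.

Root -> B -> G -> L9

D (Gita): max(31, -51) = 31
E (Gita): max(-20, -86) = -20
F (Gita): max(6, 43, -87) = 43
A (Quinn): min(31, -20, 43) = -20
G (Gita): max(-75, 11, -23, -7) = 11
H (Gita): max(-52, -34, 12) = 12
J (Gita): max(47, 67, -4) = 67
B (Quinn): min(11, 12, 67) = 11
K (Gita): max(82, -68) = 82
L (Gita): max(-47, -17) = -17
C (Quinn): min(82, -17) = -17
Root (Gita): max(-20, 11, -17) = 11
At Root, Gita picks B (highest: 11).
At B, Quinn picks G (lowest: 11).
At G, Gita picks L9 (highest: 11).
Terminal value 11.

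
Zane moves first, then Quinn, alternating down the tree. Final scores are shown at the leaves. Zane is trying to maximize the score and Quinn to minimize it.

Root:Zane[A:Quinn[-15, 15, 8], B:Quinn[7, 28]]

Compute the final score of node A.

-15

A (Quinn): min(-15, 15, 8) = -15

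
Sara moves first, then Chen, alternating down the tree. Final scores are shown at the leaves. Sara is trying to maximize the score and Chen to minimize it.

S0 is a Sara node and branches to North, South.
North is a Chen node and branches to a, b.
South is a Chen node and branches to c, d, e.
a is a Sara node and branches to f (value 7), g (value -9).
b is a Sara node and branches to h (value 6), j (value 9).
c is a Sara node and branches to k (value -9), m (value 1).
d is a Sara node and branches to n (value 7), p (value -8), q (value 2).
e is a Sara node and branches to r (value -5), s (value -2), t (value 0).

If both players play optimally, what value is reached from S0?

a (Sara): max(7, -9) = 7
b (Sara): max(6, 9) = 9
North (Chen): min(7, 9) = 7
c (Sara): max(-9, 1) = 1
d (Sara): max(7, -8, 2) = 7
e (Sara): max(-5, -2, 0) = 0
South (Chen): min(1, 7, 0) = 0
S0 (Sara): max(7, 0) = 7

7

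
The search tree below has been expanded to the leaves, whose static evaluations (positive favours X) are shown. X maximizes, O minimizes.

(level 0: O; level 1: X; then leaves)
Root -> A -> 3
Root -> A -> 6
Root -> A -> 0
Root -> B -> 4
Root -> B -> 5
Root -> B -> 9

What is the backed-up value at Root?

6

A (X): max(3, 6, 0) = 6
B (X): max(4, 5, 9) = 9
Root (O): min(6, 9) = 6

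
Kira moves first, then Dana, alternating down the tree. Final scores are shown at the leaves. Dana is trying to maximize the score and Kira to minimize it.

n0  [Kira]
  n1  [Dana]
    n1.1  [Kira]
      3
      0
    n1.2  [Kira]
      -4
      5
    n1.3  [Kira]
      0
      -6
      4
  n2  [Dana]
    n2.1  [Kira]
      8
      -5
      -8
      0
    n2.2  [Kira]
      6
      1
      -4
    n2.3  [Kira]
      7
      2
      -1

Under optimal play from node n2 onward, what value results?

-1

n2.1 (Kira): min(8, -5, -8, 0) = -8
n2.2 (Kira): min(6, 1, -4) = -4
n2.3 (Kira): min(7, 2, -1) = -1
n2 (Dana): max(-8, -4, -1) = -1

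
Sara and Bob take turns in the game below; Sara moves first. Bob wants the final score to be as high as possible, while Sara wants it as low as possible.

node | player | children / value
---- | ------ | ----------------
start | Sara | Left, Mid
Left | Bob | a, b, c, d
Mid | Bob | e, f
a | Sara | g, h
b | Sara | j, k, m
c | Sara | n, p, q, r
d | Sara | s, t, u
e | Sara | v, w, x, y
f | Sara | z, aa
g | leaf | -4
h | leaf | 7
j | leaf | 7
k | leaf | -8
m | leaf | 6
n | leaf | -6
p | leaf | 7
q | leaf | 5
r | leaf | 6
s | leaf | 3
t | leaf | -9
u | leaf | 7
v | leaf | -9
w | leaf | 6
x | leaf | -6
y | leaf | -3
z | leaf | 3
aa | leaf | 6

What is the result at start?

-4

a (Sara): min(-4, 7) = -4
b (Sara): min(7, -8, 6) = -8
c (Sara): min(-6, 7, 5, 6) = -6
d (Sara): min(3, -9, 7) = -9
Left (Bob): max(-4, -8, -6, -9) = -4
e (Sara): min(-9, 6, -6, -3) = -9
f (Sara): min(3, 6) = 3
Mid (Bob): max(-9, 3) = 3
start (Sara): min(-4, 3) = -4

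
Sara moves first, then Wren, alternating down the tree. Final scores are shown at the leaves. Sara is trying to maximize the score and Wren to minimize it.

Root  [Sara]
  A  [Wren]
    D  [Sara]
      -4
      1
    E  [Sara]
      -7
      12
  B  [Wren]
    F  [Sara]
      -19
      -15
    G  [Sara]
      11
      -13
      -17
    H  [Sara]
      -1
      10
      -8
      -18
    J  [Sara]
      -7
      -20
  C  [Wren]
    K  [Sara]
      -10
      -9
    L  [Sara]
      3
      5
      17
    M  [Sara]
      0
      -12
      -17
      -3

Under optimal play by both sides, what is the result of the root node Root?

1

D (Sara): max(-4, 1) = 1
E (Sara): max(-7, 12) = 12
A (Wren): min(1, 12) = 1
F (Sara): max(-19, -15) = -15
G (Sara): max(11, -13, -17) = 11
H (Sara): max(-1, 10, -8, -18) = 10
J (Sara): max(-7, -20) = -7
B (Wren): min(-15, 11, 10, -7) = -15
K (Sara): max(-10, -9) = -9
L (Sara): max(3, 5, 17) = 17
M (Sara): max(0, -12, -17, -3) = 0
C (Wren): min(-9, 17, 0) = -9
Root (Sara): max(1, -15, -9) = 1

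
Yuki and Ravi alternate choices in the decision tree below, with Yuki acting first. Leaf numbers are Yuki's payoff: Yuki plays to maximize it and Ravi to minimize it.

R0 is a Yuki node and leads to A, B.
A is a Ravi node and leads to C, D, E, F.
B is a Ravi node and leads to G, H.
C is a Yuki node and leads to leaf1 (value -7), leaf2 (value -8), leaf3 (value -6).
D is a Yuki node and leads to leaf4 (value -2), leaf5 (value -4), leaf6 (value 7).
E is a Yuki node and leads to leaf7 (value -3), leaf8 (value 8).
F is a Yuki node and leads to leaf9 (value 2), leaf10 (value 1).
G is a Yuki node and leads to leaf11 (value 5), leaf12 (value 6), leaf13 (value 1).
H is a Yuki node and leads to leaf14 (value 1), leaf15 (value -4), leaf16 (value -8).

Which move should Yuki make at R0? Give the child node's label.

C (Yuki): max(-7, -8, -6) = -6
D (Yuki): max(-2, -4, 7) = 7
E (Yuki): max(-3, 8) = 8
F (Yuki): max(2, 1) = 2
A (Ravi): min(-6, 7, 8, 2) = -6
G (Yuki): max(5, 6, 1) = 6
H (Yuki): max(1, -4, -8) = 1
B (Ravi): min(6, 1) = 1
R0 (Yuki): max(-6, 1) = 1
Yuki at R0 wants the highest of {A=-6, B=1}, so chooses B.

B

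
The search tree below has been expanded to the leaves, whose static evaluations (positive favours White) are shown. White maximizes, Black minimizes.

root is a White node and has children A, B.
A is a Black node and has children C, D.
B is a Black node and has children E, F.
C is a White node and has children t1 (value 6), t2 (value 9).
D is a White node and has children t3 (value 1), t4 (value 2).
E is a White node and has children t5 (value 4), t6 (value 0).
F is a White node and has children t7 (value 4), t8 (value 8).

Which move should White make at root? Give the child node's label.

B

C (White): max(6, 9) = 9
D (White): max(1, 2) = 2
A (Black): min(9, 2) = 2
E (White): max(4, 0) = 4
F (White): max(4, 8) = 8
B (Black): min(4, 8) = 4
root (White): max(2, 4) = 4
White at root wants the highest of {A=2, B=4}, so chooses B.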